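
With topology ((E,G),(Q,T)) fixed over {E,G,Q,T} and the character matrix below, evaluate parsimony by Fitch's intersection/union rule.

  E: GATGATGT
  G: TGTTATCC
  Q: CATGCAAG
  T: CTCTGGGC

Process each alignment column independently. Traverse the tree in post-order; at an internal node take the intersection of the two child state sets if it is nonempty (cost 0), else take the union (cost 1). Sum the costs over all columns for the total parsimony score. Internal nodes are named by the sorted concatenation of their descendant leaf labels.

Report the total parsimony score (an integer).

15

EG@0: {G} ∪ {T} = {G,T} (union, +1)
QT@0: {C} ∩ {C} = {C} (intersection, +0)
EGQT@0: {G,T} ∪ {C} = {C,G,T} (union, +1)
EG@1: {A} ∪ {G} = {A,G} (union, +1)
QT@1: {A} ∪ {T} = {A,T} (union, +1)
EGQT@1: {A,G} ∩ {A,T} = {A} (intersection, +0)
EG@2: {T} ∩ {T} = {T} (intersection, +0)
QT@2: {T} ∪ {C} = {C,T} (union, +1)
EGQT@2: {T} ∩ {C,T} = {T} (intersection, +0)
EG@3: {G} ∪ {T} = {G,T} (union, +1)
QT@3: {G} ∪ {T} = {G,T} (union, +1)
EGQT@3: {G,T} ∩ {G,T} = {G,T} (intersection, +0)
EG@4: {A} ∩ {A} = {A} (intersection, +0)
QT@4: {C} ∪ {G} = {C,G} (union, +1)
EGQT@4: {A} ∪ {C,G} = {A,C,G} (union, +1)
EG@5: {T} ∩ {T} = {T} (intersection, +0)
QT@5: {A} ∪ {G} = {A,G} (union, +1)
EGQT@5: {T} ∪ {A,G} = {A,G,T} (union, +1)
EG@6: {G} ∪ {C} = {C,G} (union, +1)
QT@6: {A} ∪ {G} = {A,G} (union, +1)
EGQT@6: {C,G} ∩ {A,G} = {G} (intersection, +0)
EG@7: {T} ∪ {C} = {C,T} (union, +1)
QT@7: {G} ∪ {C} = {C,G} (union, +1)
EGQT@7: {C,T} ∩ {C,G} = {C} (intersection, +0)
per-site changes: [2, 2, 1, 2, 2, 2, 2, 2]; total = 15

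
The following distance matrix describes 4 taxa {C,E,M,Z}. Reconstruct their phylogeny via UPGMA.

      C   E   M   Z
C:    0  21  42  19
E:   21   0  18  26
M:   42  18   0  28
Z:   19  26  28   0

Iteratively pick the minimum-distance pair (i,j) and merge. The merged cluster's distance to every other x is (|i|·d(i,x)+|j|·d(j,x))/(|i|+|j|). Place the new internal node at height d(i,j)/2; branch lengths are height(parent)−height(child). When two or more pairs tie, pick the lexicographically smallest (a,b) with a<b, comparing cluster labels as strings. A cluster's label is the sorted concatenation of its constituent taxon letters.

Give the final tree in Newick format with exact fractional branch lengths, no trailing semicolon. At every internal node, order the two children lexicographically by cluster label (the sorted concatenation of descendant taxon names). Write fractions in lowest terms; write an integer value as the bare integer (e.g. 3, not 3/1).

step 1: merge (E,M) at d=18; branch lengths E→9, M→9; new cluster EM
  updated: d(C,EM)=63/2, d(EM,Z)=27
step 2: merge (C,Z) at d=19; branch lengths C→19/2, Z→19/2; new cluster CZ
  updated: d(CZ,EM)=117/4
step 3: merge (CZ,EM) at d=117/4; branch lengths CZ→41/8, EM→45/8; new cluster CEMZ
final tree: ((C:19/2,Z:19/2):41/8,(E:9,M:9):45/8)
total length: 191/4

((C:19/2,Z:19/2):41/8,(E:9,M:9):45/8)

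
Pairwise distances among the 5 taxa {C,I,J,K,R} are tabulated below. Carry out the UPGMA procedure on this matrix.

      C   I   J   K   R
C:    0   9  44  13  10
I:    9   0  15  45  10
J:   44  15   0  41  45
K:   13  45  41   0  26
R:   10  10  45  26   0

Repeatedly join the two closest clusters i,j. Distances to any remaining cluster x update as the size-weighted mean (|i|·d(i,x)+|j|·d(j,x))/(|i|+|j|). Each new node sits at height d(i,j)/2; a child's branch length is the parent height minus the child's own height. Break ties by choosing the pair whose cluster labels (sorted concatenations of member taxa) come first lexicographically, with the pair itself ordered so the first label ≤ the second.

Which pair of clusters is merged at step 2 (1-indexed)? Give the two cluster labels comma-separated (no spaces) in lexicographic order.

CI,R

1. join C+I (d=9) ⇒ CI; edges |C|=9/2, |I|=9/2
  updated: d(CI,J)=59/2, d(CI,K)=29, d(CI,R)=10
2. join CI+R (d=10) ⇒ CIR; edges |CI|=1/2, |R|=5
  updated: d(CIR,J)=104/3, d(CIR,K)=28
3. join CIR+K (d=28) ⇒ CIKR; edges |CIR|=9, |K|=14
  updated: d(CIKR,J)=145/4
4. join CIKR+J (d=145/4) ⇒ CIJKR; edges |CIKR|=33/8, |J|=145/8
final tree: ((((C:9/2,I:9/2):1/2,R:5):9,K:14):33/8,J:145/8)
total length: 239/4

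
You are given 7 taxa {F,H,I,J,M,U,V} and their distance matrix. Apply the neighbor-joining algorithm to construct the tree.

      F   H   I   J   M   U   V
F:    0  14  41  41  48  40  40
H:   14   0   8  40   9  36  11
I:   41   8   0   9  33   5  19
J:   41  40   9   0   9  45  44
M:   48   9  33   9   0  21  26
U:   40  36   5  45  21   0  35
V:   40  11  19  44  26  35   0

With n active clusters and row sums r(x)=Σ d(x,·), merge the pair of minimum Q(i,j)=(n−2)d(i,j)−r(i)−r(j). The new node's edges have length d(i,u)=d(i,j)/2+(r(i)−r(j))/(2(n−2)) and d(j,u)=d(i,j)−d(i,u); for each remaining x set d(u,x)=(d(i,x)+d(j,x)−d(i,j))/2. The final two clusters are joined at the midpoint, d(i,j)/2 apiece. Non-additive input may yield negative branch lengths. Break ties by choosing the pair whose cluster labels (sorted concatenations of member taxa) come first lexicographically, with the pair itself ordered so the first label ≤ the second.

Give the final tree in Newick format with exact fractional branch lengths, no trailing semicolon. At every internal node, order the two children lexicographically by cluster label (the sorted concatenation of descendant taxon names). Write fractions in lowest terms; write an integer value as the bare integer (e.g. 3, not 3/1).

((((F:73/4,H:-17/4):107/16,V:189/16):91/16,(I:-35/8,U:75/8):131/16):189/32,(J:87/10,M:3/10):189/32)

step 1: merge (J,M) at d=9, Q=-289; branch lengths J→87/10, M→3/10; new cluster JM
  updated: d(F,JM)=40, d(H,JM)=20, d(I,JM)=33/2, d(JM,U)=57/2, d(JM,V)=61/2
step 2: merge (I,U) at d=5, Q=-214; branch lengths I→-35/8, U→75/8; new cluster IU
  updated: d(F,IU)=38, d(H,IU)=39/2, d(IU,JM)=20, d(IU,V)=49/2
step 3: merge (F,H) at d=14, Q=-309/2; branch lengths F→73/4, H→-17/4; new cluster FH
  updated: d(FH,IU)=87/4, d(FH,JM)=23, d(FH,V)=37/2
step 4: merge (FH,V) at d=37/2, Q=-399/4; branch lengths FH→107/16, V→189/16; new cluster FHV
  updated: d(FHV,IU)=111/8, d(FHV,JM)=35/2
step 5: merge (FHV,IU) at d=111/8, Q=-411/8; branch lengths FHV→91/16, IU→131/16; new cluster FHIUV
  updated: d(FHIUV,JM)=189/16
step 6: merge (FHIUV,JM) at d=189/16; branch lengths FHIUV→189/32, JM→189/32; new cluster FHIJMUV
final tree: ((((F:73/4,H:-17/4):107/16,V:189/16):91/16,(I:-35/8,U:75/8):131/16):189/32,(J:87/10,M:3/10):189/32)
total length: 1155/16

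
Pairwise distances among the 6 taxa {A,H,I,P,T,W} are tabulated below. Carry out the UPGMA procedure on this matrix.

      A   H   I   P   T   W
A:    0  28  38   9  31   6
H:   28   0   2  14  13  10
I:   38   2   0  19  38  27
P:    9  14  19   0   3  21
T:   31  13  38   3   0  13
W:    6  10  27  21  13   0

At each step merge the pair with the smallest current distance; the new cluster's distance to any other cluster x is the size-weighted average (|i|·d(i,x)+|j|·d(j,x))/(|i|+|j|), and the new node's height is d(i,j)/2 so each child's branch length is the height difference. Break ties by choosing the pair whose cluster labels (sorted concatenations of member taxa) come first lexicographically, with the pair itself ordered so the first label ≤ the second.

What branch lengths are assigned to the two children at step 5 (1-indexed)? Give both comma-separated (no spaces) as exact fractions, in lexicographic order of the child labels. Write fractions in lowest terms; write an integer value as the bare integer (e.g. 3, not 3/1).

step 1: merge (H,I) at d=2; branch lengths H→1, I→1; new cluster HI
  updated: d(A,HI)=33, d(HI,P)=33/2, d(HI,T)=51/2, d(HI,W)=37/2
step 2: merge (P,T) at d=3; branch lengths P→3/2, T→3/2; new cluster PT
  updated: d(A,PT)=20, d(HI,PT)=21, d(PT,W)=17
step 3: merge (A,W) at d=6; branch lengths A→3, W→3; new cluster AW
  updated: d(AW,HI)=103/4, d(AW,PT)=37/2
step 4: merge (AW,PT) at d=37/2; branch lengths AW→25/4, PT→31/4; new cluster APTW
  updated: d(APTW,HI)=187/8
step 5: merge (APTW,HI) at d=187/8; branch lengths APTW→39/16, HI→171/16; new cluster AHIPTW
final tree: (((A:3,W:3):25/4,(P:3/2,T:3/2):31/4):39/16,(H:1,I:1):171/16)
total length: 305/8

39/16,171/16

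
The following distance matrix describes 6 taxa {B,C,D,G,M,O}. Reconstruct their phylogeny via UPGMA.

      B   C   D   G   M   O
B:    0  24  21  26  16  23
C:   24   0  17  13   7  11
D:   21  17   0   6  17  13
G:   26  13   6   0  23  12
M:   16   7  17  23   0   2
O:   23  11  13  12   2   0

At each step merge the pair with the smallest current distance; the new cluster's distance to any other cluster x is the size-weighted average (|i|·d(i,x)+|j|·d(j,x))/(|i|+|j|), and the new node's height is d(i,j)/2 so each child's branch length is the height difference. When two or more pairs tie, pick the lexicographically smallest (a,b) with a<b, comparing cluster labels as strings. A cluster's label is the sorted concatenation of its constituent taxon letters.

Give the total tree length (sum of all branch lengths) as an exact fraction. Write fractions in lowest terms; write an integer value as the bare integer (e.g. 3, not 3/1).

461/12

iteration 1: select M,O (d=2); attach at lengths (1, 1); label the merged cluster MO
  updated: d(B,MO)=39/2, d(C,MO)=9, d(D,MO)=15, d(G,MO)=35/2
iteration 2: select D,G (d=6); attach at lengths (3, 3); label the merged cluster DG
  updated: d(B,DG)=47/2, d(C,DG)=15, d(DG,MO)=65/4
iteration 3: select C,MO (d=9); attach at lengths (9/2, 7/2); label the merged cluster CMO
  updated: d(B,CMO)=21, d(CMO,DG)=95/6
iteration 4: select CMO,DG (d=95/6); attach at lengths (41/12, 59/12); label the merged cluster CDGMO
  updated: d(B,CDGMO)=22
iteration 5: select B,CDGMO (d=22); attach at lengths (11, 37/12); label the merged cluster BCDGMO
final tree: (B:11,((C:9/2,(M:1,O:1):7/2):41/12,(D:3,G:3):59/12):37/12)
total length: 461/12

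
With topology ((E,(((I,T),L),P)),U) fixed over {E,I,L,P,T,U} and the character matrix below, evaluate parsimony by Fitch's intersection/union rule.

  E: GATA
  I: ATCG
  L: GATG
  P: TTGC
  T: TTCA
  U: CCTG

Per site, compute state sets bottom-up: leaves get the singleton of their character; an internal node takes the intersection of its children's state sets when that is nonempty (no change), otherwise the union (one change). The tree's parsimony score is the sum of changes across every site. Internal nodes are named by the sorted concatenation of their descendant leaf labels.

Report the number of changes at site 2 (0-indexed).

2

[col 0] IT: children I:{A}, T:{T} ∪→ {A,T}; cost 1
[col 0] ILT: children IT:{A,T}, L:{G} ∪→ {A,G,T}; cost 1
[col 0] ILPT: children ILT:{A,G,T}, P:{T} ∩→ {T}; cost 0
[col 0] EILPT: children E:{G}, ILPT:{T} ∪→ {G,T}; cost 1
[col 0] EILPTU: children EILPT:{G,T}, U:{C} ∪→ {C,G,T}; cost 1
[col 1] IT: children I:{T}, T:{T} ∩→ {T}; cost 0
[col 1] ILT: children IT:{T}, L:{A} ∪→ {A,T}; cost 1
[col 1] ILPT: children ILT:{A,T}, P:{T} ∩→ {T}; cost 0
[col 1] EILPT: children E:{A}, ILPT:{T} ∪→ {A,T}; cost 1
[col 1] EILPTU: children EILPT:{A,T}, U:{C} ∪→ {A,C,T}; cost 1
[col 2] IT: children I:{C}, T:{C} ∩→ {C}; cost 0
[col 2] ILT: children IT:{C}, L:{T} ∪→ {C,T}; cost 1
[col 2] ILPT: children ILT:{C,T}, P:{G} ∪→ {C,G,T}; cost 1
[col 2] EILPT: children E:{T}, ILPT:{C,G,T} ∩→ {T}; cost 0
[col 2] EILPTU: children EILPT:{T}, U:{T} ∩→ {T}; cost 0
[col 3] IT: children I:{G}, T:{A} ∪→ {A,G}; cost 1
[col 3] ILT: children IT:{A,G}, L:{G} ∩→ {G}; cost 0
[col 3] ILPT: children ILT:{G}, P:{C} ∪→ {C,G}; cost 1
[col 3] EILPT: children E:{A}, ILPT:{C,G} ∪→ {A,C,G}; cost 1
[col 3] EILPTU: children EILPT:{A,C,G}, U:{G} ∩→ {G}; cost 0
per-site changes: [4, 3, 2, 3]; total = 12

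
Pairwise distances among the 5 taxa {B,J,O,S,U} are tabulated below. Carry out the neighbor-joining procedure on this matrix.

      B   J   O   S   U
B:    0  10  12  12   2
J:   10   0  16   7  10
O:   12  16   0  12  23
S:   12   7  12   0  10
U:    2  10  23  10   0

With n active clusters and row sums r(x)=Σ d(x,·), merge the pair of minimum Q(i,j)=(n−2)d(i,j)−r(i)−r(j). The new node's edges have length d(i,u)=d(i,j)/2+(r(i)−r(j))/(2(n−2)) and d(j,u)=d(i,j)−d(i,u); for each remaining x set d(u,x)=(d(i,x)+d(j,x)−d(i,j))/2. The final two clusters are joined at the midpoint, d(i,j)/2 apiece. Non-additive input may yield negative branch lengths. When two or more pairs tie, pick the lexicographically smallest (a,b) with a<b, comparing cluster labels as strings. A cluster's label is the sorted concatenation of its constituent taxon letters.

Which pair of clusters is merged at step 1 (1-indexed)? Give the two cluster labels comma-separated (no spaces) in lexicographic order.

B,U

1. join B+U (d=2, Q=-75) ⇒ BU; edges |B|=-1/2, |U|=5/2
  updated: d(BU,J)=9, d(BU,O)=33/2, d(BU,S)=10
2. join BU+J (d=9, Q=-99/2) ⇒ BJU; edges |BU|=43/8, |J|=29/8
  updated: d(BJU,O)=47/4, d(BJU,S)=4
3. join BJU+O (d=47/4, Q=-111/4) ⇒ BJOU; edges |BJU|=15/8, |O|=79/8
  updated: d(BJOU,S)=17/8
4. join BJOU+S (d=17/8) ⇒ BJOSU; edges |BJOU|=17/16, |S|=17/16
final tree: ((((B:-1/2,U:5/2):43/8,J:29/8):15/8,O:79/8):17/16,S:17/16)
total length: 199/8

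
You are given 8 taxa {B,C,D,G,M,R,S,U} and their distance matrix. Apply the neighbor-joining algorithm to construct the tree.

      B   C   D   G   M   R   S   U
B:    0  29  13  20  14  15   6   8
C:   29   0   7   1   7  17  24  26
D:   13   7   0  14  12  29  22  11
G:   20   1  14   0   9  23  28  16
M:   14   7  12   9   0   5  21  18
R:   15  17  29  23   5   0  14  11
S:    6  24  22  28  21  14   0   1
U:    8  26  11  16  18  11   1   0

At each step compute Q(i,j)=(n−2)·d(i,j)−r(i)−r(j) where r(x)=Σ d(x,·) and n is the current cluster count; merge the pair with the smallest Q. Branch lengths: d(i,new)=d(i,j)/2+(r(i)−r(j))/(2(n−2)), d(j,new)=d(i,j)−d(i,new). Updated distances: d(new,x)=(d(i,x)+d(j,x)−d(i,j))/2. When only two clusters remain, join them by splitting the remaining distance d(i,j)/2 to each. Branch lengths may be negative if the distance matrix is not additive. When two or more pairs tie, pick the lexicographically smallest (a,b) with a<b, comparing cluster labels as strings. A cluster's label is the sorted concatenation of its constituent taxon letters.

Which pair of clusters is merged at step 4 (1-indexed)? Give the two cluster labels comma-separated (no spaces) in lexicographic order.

step 1: merge (C,G) at d=1, Q=-216; branch lengths C→1/2, G→1/2; new cluster CG
  updated: d(B,CG)=24, d(CG,D)=10, d(CG,M)=15/2, d(CG,R)=39/2, d(CG,S)=51/2, d(CG,U)=41/2
step 2: merge (CG,D) at d=10, Q=-154; branch lengths CG→6, D→4; new cluster CDG
  updated: d(B,CDG)=27/2, d(CDG,M)=19/4, d(CDG,R)=77/4, d(CDG,S)=75/4, d(CDG,U)=43/4
step 3: merge (CDG,M) at d=19/4, Q=-443/4; branch lengths CDG→93/32, M→59/32; new cluster CDGM
  updated: d(B,CDGM)=91/8, d(CDGM,R)=39/4, d(CDGM,S)=35/2, d(CDGM,U)=12
step 4: merge (CDGM,R) at d=39/4, Q=-569/8; branch lengths CDGM→241/48, R→227/48; new cluster CDGMR
  updated: d(B,CDGMR)=133/16, d(CDGMR,S)=87/8, d(CDGMR,U)=53/8
step 5: merge (B,CDGMR) at d=133/16, Q=-63/2; branch lengths B→105/32, CDGMR→161/32; new cluster BCDGMR
  updated: d(BCDGMR,S)=137/32, d(BCDGMR,U)=101/32
step 6: merge (BCDGMR,S) at d=137/32, Q=-135/16; branch lengths BCDGMR→103/32, S→17/16; new cluster BCDGMRS
  updated: d(BCDGMRS,U)=-1/16
step 7: merge (BCDGMRS,U) at d=-1/16; branch lengths BCDGMRS→-1/32, U→-1/32; new cluster BCDGMRSU
final tree: (((B:105/32,((((C:1/2,G:1/2):6,D:4):93/32,M:59/32):241/48,R:227/48):161/32):103/32,S:17/16):-1/32,U:-1/32)
total length: 1217/32

CDGM,R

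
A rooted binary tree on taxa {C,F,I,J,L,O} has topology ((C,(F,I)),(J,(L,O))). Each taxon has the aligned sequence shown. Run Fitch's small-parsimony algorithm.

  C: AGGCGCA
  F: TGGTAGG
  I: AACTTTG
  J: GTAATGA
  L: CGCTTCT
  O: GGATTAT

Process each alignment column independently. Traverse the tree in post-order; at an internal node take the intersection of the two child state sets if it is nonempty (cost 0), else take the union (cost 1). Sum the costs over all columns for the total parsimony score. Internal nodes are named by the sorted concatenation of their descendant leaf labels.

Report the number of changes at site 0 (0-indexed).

FI@0: {T} ∪ {A} = {A,T} (union, +1)
CFI@0: {A} ∩ {A,T} = {A} (intersection, +0)
LO@0: {C} ∪ {G} = {C,G} (union, +1)
JLO@0: {G} ∩ {C,G} = {G} (intersection, +0)
CFIJLO@0: {A} ∪ {G} = {A,G} (union, +1)
FI@1: {G} ∪ {A} = {A,G} (union, +1)
CFI@1: {G} ∩ {A,G} = {G} (intersection, +0)
LO@1: {G} ∩ {G} = {G} (intersection, +0)
JLO@1: {T} ∪ {G} = {G,T} (union, +1)
CFIJLO@1: {G} ∩ {G,T} = {G} (intersection, +0)
FI@2: {G} ∪ {C} = {C,G} (union, +1)
CFI@2: {G} ∩ {C,G} = {G} (intersection, +0)
LO@2: {C} ∪ {A} = {A,C} (union, +1)
JLO@2: {A} ∩ {A,C} = {A} (intersection, +0)
CFIJLO@2: {G} ∪ {A} = {A,G} (union, +1)
FI@3: {T} ∩ {T} = {T} (intersection, +0)
CFI@3: {C} ∪ {T} = {C,T} (union, +1)
LO@3: {T} ∩ {T} = {T} (intersection, +0)
JLO@3: {A} ∪ {T} = {A,T} (union, +1)
CFIJLO@3: {C,T} ∩ {A,T} = {T} (intersection, +0)
FI@4: {A} ∪ {T} = {A,T} (union, +1)
CFI@4: {G} ∪ {A,T} = {A,G,T} (union, +1)
LO@4: {T} ∩ {T} = {T} (intersection, +0)
JLO@4: {T} ∩ {T} = {T} (intersection, +0)
CFIJLO@4: {A,G,T} ∩ {T} = {T} (intersection, +0)
FI@5: {G} ∪ {T} = {G,T} (union, +1)
CFI@5: {C} ∪ {G,T} = {C,G,T} (union, +1)
LO@5: {C} ∪ {A} = {A,C} (union, +1)
JLO@5: {G} ∪ {A,C} = {A,C,G} (union, +1)
CFIJLO@5: {C,G,T} ∩ {A,C,G} = {C,G} (intersection, +0)
FI@6: {G} ∩ {G} = {G} (intersection, +0)
CFI@6: {A} ∪ {G} = {A,G} (union, +1)
LO@6: {T} ∩ {T} = {T} (intersection, +0)
JLO@6: {A} ∪ {T} = {A,T} (union, +1)
CFIJLO@6: {A,G} ∩ {A,T} = {A} (intersection, +0)
per-site changes: [3, 2, 3, 2, 2, 4, 2]; total = 18

3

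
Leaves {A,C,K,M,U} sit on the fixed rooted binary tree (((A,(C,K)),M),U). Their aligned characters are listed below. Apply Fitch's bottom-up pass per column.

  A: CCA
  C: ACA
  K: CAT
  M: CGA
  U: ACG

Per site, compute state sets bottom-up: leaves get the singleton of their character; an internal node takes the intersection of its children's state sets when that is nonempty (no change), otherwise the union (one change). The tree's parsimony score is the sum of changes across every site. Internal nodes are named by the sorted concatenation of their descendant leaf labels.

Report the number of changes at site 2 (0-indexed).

site 0, node CK: C={A} ∪ K={C} → {A,C} (+1)
site 0, node ACK: A={C} ∩ CK={A,C} → {C} (+0)
site 0, node ACKM: ACK={C} ∩ M={C} → {C} (+0)
site 0, node ACKMU: ACKM={C} ∪ U={A} → {A,C} (+1)
site 1, node CK: C={C} ∪ K={A} → {A,C} (+1)
site 1, node ACK: A={C} ∩ CK={A,C} → {C} (+0)
site 1, node ACKM: ACK={C} ∪ M={G} → {C,G} (+1)
site 1, node ACKMU: ACKM={C,G} ∩ U={C} → {C} (+0)
site 2, node CK: C={A} ∪ K={T} → {A,T} (+1)
site 2, node ACK: A={A} ∩ CK={A,T} → {A} (+0)
site 2, node ACKM: ACK={A} ∩ M={A} → {A} (+0)
site 2, node ACKMU: ACKM={A} ∪ U={G} → {A,G} (+1)
per-site changes: [2, 2, 2]; total = 6

2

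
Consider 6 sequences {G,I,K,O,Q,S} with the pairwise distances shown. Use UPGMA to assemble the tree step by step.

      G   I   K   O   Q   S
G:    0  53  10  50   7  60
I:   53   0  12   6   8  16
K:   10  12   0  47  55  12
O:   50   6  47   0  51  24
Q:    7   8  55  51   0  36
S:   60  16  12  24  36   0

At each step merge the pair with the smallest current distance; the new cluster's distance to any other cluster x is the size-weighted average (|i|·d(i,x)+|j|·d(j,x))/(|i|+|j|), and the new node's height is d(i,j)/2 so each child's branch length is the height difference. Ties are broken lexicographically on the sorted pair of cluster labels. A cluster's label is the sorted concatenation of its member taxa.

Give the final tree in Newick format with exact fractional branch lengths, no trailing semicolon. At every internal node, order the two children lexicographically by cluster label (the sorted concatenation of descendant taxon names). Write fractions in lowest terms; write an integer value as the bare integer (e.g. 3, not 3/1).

((G:7/2,Q:7/2):267/16,((I:3,O:3):75/8,(K:6,S:6):51/8):125/16)

iteration 1: select I,O (d=6); attach at lengths (3, 3); label the merged cluster IO
  updated: d(G,IO)=103/2, d(IO,K)=59/2, d(IO,Q)=59/2, d(IO,S)=20
iteration 2: select G,Q (d=7); attach at lengths (7/2, 7/2); label the merged cluster GQ
  updated: d(GQ,IO)=81/2, d(GQ,K)=65/2, d(GQ,S)=48
iteration 3: select K,S (d=12); attach at lengths (6, 6); label the merged cluster KS
  updated: d(GQ,KS)=161/4, d(IO,KS)=99/4
iteration 4: select IO,KS (d=99/4); attach at lengths (75/8, 51/8); label the merged cluster IKOS
  updated: d(GQ,IKOS)=323/8
iteration 5: select GQ,IKOS (d=323/8); attach at lengths (267/16, 125/16); label the merged cluster GIKOQS
final tree: ((G:7/2,Q:7/2):267/16,((I:3,O:3):75/8,(K:6,S:6):51/8):125/16)
total length: 261/4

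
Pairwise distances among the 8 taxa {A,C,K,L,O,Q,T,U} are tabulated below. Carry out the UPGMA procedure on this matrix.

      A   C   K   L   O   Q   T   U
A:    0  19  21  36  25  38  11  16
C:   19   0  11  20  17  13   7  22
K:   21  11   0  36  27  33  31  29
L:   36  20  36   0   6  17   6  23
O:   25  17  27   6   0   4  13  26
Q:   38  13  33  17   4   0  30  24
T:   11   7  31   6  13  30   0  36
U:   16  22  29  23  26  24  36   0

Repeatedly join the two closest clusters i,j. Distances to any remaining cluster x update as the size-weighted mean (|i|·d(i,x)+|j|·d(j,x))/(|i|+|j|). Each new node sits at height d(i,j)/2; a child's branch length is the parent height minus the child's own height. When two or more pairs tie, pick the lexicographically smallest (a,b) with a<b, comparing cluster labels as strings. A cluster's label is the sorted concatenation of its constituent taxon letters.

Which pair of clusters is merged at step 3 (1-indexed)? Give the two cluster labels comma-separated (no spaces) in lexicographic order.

iteration 1: select O,Q (d=4); attach at lengths (2, 2); label the merged cluster OQ
  updated: d(A,OQ)=63/2, d(C,OQ)=15, d(K,OQ)=30, d(L,OQ)=23/2, d(OQ,T)=43/2, d(OQ,U)=25
iteration 2: select L,T (d=6); attach at lengths (3, 3); label the merged cluster LT
  updated: d(A,LT)=47/2, d(C,LT)=27/2, d(K,LT)=67/2, d(LT,OQ)=33/2, d(LT,U)=59/2
iteration 3: select C,K (d=11); attach at lengths (11/2, 11/2); label the merged cluster CK
  updated: d(A,CK)=20, d(CK,LT)=47/2, d(CK,OQ)=45/2, d(CK,U)=51/2
iteration 4: select A,U (d=16); attach at lengths (8, 8); label the merged cluster AU
  updated: d(AU,CK)=91/4, d(AU,LT)=53/2, d(AU,OQ)=113/4
iteration 5: select LT,OQ (d=33/2); attach at lengths (21/4, 25/4); label the merged cluster LOQT
  updated: d(AU,LOQT)=219/8, d(CK,LOQT)=23
iteration 6: select AU,CK (d=91/4); attach at lengths (27/8, 47/8); label the merged cluster ACKU
  updated: d(ACKU,LOQT)=403/16
iteration 7: select ACKU,LOQT (d=403/16); attach at lengths (39/32, 139/32); label the merged cluster ACKLOQTU
final tree: (((A:8,U:8):27/8,(C:11/2,K:11/2):47/8):39/32,((L:3,T:3):21/4,(O:2,Q:2):25/4):139/32)
total length: 1013/16

C,K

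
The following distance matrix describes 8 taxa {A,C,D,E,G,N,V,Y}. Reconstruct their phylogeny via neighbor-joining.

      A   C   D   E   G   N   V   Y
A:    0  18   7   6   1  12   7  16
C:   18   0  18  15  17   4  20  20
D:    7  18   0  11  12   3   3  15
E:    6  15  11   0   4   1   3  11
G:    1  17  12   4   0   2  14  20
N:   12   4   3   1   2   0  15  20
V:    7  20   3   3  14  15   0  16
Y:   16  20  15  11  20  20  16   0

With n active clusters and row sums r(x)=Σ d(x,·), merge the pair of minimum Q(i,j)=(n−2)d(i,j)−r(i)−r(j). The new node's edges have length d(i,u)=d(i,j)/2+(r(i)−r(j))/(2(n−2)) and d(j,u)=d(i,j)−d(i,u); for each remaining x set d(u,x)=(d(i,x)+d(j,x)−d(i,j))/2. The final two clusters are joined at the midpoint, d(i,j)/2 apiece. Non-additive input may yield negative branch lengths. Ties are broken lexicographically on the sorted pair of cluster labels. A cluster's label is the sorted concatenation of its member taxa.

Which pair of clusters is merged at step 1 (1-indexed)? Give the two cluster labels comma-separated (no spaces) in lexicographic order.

iteration 1: select C,N (d=4, Q=-145); attach at lengths (79/12, -31/12); label the merged cluster CN
  updated: d(A,CN)=13, d(CN,D)=17/2, d(CN,E)=6, d(CN,G)=15/2, d(CN,V)=31/2, d(CN,Y)=18
iteration 2: select A,G (d=1, Q=-207/2); attach at lengths (-7/20, 27/20); label the merged cluster AG
  updated: d(AG,CN)=39/4, d(AG,D)=9, d(AG,E)=9/2, d(AG,V)=10, d(AG,Y)=35/2
iteration 3: select D,V (d=3, Q=-82); attach at lengths (11/8, 13/8); label the merged cluster DV
  updated: d(AG,DV)=8, d(CN,DV)=21/2, d(DV,E)=11/2, d(DV,Y)=14
iteration 4: select DV,Y (d=14, Q=-113/2); attach at lengths (13/4, 43/4); label the merged cluster DVY
  updated: d(AG,DVY)=23/4, d(CN,DVY)=29/4, d(DVY,E)=5/4
iteration 5: select AG,CN (d=39/4, Q=-47/2); attach at lengths (33/8, 45/8); label the merged cluster ACGN
  updated: d(ACGN,DVY)=13/8, d(ACGN,E)=3/8
iteration 6: select ACGN,DVY (d=13/8, Q=-13/4); attach at lengths (3/8, 5/4); label the merged cluster ACDGNVY
  updated: d(ACDGNVY,E)=0
iteration 7: select ACDGNVY,E (d=0); attach at lengths (0, 0); label the merged cluster ACDEGNVY
final tree: ((((A:-7/20,G:27/20):33/8,(C:79/12,N:-31/12):45/8):3/8,((D:11/8,V:13/8):13/4,Y:43/4):5/4):0,E:0)
total length: 267/8

C,N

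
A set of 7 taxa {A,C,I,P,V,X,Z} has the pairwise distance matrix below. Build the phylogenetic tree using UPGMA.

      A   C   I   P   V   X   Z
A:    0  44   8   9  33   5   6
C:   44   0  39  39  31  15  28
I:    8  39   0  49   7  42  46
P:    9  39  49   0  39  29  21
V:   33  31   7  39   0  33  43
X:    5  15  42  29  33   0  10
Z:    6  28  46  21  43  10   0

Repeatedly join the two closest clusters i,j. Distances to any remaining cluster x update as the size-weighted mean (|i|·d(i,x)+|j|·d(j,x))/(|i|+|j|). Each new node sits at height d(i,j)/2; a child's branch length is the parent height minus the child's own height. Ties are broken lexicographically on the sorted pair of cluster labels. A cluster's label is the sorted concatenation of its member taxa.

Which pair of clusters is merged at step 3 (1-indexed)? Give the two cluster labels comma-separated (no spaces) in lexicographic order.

1. join A+X (d=5) ⇒ AX; edges |A|=5/2, |X|=5/2
  updated: d(AX,C)=59/2, d(AX,I)=25, d(AX,P)=19, d(AX,V)=33, d(AX,Z)=8
2. join I+V (d=7) ⇒ IV; edges |I|=7/2, |V|=7/2
  updated: d(AX,IV)=29, d(C,IV)=35, d(IV,P)=44, d(IV,Z)=89/2
3. join AX+Z (d=8) ⇒ AXZ; edges |AX|=3/2, |Z|=4
  updated: d(AXZ,C)=29, d(AXZ,IV)=205/6, d(AXZ,P)=59/3
4. join AXZ+P (d=59/3) ⇒ APXZ; edges |AXZ|=35/6, |P|=59/6
  updated: d(APXZ,C)=63/2, d(APXZ,IV)=293/8
5. join APXZ+C (d=63/2) ⇒ ACPXZ; edges |APXZ|=71/12, |C|=63/4
  updated: d(ACPXZ,IV)=363/10
6. join ACPXZ+IV (d=363/10) ⇒ ACIPVXZ; edges |ACPXZ|=12/5, |IV|=293/20
final tree: (((((A:5/2,X:5/2):3/2,Z:4):35/6,P:59/6):71/12,C:63/4):12/5,(I:7/2,V:7/2):293/20)
total length: 4313/60

AX,Z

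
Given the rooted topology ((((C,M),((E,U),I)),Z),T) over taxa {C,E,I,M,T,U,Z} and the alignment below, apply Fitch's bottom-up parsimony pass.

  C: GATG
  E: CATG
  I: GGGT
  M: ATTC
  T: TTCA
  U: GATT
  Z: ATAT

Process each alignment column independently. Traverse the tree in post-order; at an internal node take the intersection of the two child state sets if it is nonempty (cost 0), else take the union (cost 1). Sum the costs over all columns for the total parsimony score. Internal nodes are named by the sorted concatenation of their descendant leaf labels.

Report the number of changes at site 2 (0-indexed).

site 0, node CM: C={G} ∪ M={A} → {A,G} (+1)
site 0, node EU: E={C} ∪ U={G} → {C,G} (+1)
site 0, node EIU: EU={C,G} ∩ I={G} → {G} (+0)
site 0, node CEIMU: CM={A,G} ∩ EIU={G} → {G} (+0)
site 0, node CEIMUZ: CEIMU={G} ∪ Z={A} → {A,G} (+1)
site 0, node CEIMTUZ: CEIMUZ={A,G} ∪ T={T} → {A,G,T} (+1)
site 1, node CM: C={A} ∪ M={T} → {A,T} (+1)
site 1, node EU: E={A} ∩ U={A} → {A} (+0)
site 1, node EIU: EU={A} ∪ I={G} → {A,G} (+1)
site 1, node CEIMU: CM={A,T} ∩ EIU={A,G} → {A} (+0)
site 1, node CEIMUZ: CEIMU={A} ∪ Z={T} → {A,T} (+1)
site 1, node CEIMTUZ: CEIMUZ={A,T} ∩ T={T} → {T} (+0)
site 2, node CM: C={T} ∩ M={T} → {T} (+0)
site 2, node EU: E={T} ∩ U={T} → {T} (+0)
site 2, node EIU: EU={T} ∪ I={G} → {G,T} (+1)
site 2, node CEIMU: CM={T} ∩ EIU={G,T} → {T} (+0)
site 2, node CEIMUZ: CEIMU={T} ∪ Z={A} → {A,T} (+1)
site 2, node CEIMTUZ: CEIMUZ={A,T} ∪ T={C} → {A,C,T} (+1)
site 3, node CM: C={G} ∪ M={C} → {C,G} (+1)
site 3, node EU: E={G} ∪ U={T} → {G,T} (+1)
site 3, node EIU: EU={G,T} ∩ I={T} → {T} (+0)
site 3, node CEIMU: CM={C,G} ∪ EIU={T} → {C,G,T} (+1)
site 3, node CEIMUZ: CEIMU={C,G,T} ∩ Z={T} → {T} (+0)
site 3, node CEIMTUZ: CEIMUZ={T} ∪ T={A} → {A,T} (+1)
per-site changes: [4, 3, 3, 4]; total = 14

3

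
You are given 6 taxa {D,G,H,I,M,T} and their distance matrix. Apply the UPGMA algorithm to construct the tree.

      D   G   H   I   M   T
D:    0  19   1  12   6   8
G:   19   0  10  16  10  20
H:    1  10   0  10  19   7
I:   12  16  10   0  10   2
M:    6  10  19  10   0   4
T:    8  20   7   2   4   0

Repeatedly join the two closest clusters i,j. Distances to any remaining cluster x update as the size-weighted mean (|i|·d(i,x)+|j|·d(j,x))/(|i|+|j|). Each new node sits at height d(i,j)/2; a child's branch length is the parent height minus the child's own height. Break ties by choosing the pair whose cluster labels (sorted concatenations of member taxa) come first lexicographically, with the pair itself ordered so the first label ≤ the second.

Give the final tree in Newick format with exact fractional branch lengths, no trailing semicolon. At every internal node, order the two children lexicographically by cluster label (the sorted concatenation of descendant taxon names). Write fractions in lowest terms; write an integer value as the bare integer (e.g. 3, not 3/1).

step 1: merge (D,H) at d=1; branch lengths D→1/2, H→1/2; new cluster DH
  updated: d(DH,G)=29/2, d(DH,I)=11, d(DH,M)=25/2, d(DH,T)=15/2
step 2: merge (I,T) at d=2; branch lengths I→1, T→1; new cluster IT
  updated: d(DH,IT)=37/4, d(G,IT)=18, d(IT,M)=7
step 3: merge (IT,M) at d=7; branch lengths IT→5/2, M→7/2; new cluster IMT
  updated: d(DH,IMT)=31/3, d(G,IMT)=46/3
step 4: merge (DH,IMT) at d=31/3; branch lengths DH→14/3, IMT→5/3; new cluster DHIMT
  updated: d(DHIMT,G)=15
step 5: merge (DHIMT,G) at d=15; branch lengths DHIMT→7/3, G→15/2; new cluster DGHIMT
final tree: (((D:1/2,H:1/2):14/3,((I:1,T:1):5/2,M:7/2):5/3):7/3,G:15/2)
total length: 151/6

(((D:1/2,H:1/2):14/3,((I:1,T:1):5/2,M:7/2):5/3):7/3,G:15/2)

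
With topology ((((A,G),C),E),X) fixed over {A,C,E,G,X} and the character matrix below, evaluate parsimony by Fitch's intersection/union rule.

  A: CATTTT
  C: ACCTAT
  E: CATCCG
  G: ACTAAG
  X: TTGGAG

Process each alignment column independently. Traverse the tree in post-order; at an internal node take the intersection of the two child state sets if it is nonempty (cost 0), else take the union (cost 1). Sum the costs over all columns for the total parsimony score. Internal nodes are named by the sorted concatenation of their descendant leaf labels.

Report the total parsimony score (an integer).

site 0, node AG: A={C} ∪ G={A} → {A,C} (+1)
site 0, node ACG: AG={A,C} ∩ C={A} → {A} (+0)
site 0, node ACEG: ACG={A} ∪ E={C} → {A,C} (+1)
site 0, node ACEGX: ACEG={A,C} ∪ X={T} → {A,C,T} (+1)
site 1, node AG: A={A} ∪ G={C} → {A,C} (+1)
site 1, node ACG: AG={A,C} ∩ C={C} → {C} (+0)
site 1, node ACEG: ACG={C} ∪ E={A} → {A,C} (+1)
site 1, node ACEGX: ACEG={A,C} ∪ X={T} → {A,C,T} (+1)
site 2, node AG: A={T} ∩ G={T} → {T} (+0)
site 2, node ACG: AG={T} ∪ C={C} → {C,T} (+1)
site 2, node ACEG: ACG={C,T} ∩ E={T} → {T} (+0)
site 2, node ACEGX: ACEG={T} ∪ X={G} → {G,T} (+1)
site 3, node AG: A={T} ∪ G={A} → {A,T} (+1)
site 3, node ACG: AG={A,T} ∩ C={T} → {T} (+0)
site 3, node ACEG: ACG={T} ∪ E={C} → {C,T} (+1)
site 3, node ACEGX: ACEG={C,T} ∪ X={G} → {C,G,T} (+1)
site 4, node AG: A={T} ∪ G={A} → {A,T} (+1)
site 4, node ACG: AG={A,T} ∩ C={A} → {A} (+0)
site 4, node ACEG: ACG={A} ∪ E={C} → {A,C} (+1)
site 4, node ACEGX: ACEG={A,C} ∩ X={A} → {A} (+0)
site 5, node AG: A={T} ∪ G={G} → {G,T} (+1)
site 5, node ACG: AG={G,T} ∩ C={T} → {T} (+0)
site 5, node ACEG: ACG={T} ∪ E={G} → {G,T} (+1)
site 5, node ACEGX: ACEG={G,T} ∩ X={G} → {G} (+0)
per-site changes: [3, 3, 2, 3, 2, 2]; total = 15

15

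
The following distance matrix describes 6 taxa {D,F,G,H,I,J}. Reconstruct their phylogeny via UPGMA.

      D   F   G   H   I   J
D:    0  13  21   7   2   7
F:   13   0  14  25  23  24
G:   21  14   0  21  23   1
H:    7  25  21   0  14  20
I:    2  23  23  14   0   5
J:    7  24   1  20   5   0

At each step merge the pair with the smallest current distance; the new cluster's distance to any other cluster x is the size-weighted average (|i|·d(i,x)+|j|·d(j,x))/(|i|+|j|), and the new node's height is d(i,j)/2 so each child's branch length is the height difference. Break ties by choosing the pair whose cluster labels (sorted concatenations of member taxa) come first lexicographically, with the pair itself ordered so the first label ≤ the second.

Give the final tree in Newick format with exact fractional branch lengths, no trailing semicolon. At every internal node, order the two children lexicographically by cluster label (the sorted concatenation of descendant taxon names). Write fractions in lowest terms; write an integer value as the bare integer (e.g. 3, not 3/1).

iteration 1: select G,J (d=1); attach at lengths (1/2, 1/2); label the merged cluster GJ
  updated: d(D,GJ)=14, d(F,GJ)=19, d(GJ,H)=41/2, d(GJ,I)=14
iteration 2: select D,I (d=2); attach at lengths (1, 1); label the merged cluster DI
  updated: d(DI,F)=18, d(DI,GJ)=14, d(DI,H)=21/2
iteration 3: select DI,H (d=21/2); attach at lengths (17/4, 21/4); label the merged cluster DHI
  updated: d(DHI,F)=61/3, d(DHI,GJ)=97/6
iteration 4: select DHI,GJ (d=97/6); attach at lengths (17/6, 91/12); label the merged cluster DGHIJ
  updated: d(DGHIJ,F)=99/5
iteration 5: select DGHIJ,F (d=99/5); attach at lengths (109/60, 99/10); label the merged cluster DFGHIJ
final tree: ((((D:1,I:1):17/4,H:21/4):17/6,(G:1/2,J:1/2):91/12):109/60,F:99/10)
total length: 1039/30

((((D:1,I:1):17/4,H:21/4):17/6,(G:1/2,J:1/2):91/12):109/60,F:99/10)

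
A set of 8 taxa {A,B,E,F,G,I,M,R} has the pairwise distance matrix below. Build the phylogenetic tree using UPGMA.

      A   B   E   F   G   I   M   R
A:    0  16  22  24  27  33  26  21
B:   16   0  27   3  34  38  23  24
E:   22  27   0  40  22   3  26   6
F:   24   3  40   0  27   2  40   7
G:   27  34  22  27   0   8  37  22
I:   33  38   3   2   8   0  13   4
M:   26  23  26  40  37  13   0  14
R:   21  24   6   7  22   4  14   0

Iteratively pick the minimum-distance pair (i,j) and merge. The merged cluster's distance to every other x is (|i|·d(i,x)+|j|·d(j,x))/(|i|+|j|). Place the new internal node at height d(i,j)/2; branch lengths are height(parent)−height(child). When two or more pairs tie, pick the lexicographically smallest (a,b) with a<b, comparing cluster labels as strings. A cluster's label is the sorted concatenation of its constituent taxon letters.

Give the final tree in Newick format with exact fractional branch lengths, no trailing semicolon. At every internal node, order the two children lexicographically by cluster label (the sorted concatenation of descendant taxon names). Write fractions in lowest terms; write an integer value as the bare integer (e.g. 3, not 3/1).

(((A:8,B:8):17/4,M:49/4):31/60,((E:49/6,((F:1,I:1):7/4,R:11/4):65/12):41/24,G:79/8):347/120)

1. join F+I (d=2) ⇒ FI; edges |F|=1, |I|=1
  updated: d(A,FI)=57/2, d(B,FI)=41/2, d(E,FI)=43/2, d(FI,G)=35/2, d(FI,M)=53/2, d(FI,R)=11/2
2. join FI+R (d=11/2) ⇒ FIR; edges |FI|=7/4, |R|=11/4
  updated: d(A,FIR)=26, d(B,FIR)=65/3, d(E,FIR)=49/3, d(FIR,G)=19, d(FIR,M)=67/3
3. join A+B (d=16) ⇒ AB; edges |A|=8, |B|=8
  updated: d(AB,E)=49/2, d(AB,FIR)=143/6, d(AB,G)=61/2, d(AB,M)=49/2
4. join E+FIR (d=49/3) ⇒ EFIR; edges |E|=49/6, |FIR|=65/12
  updated: d(AB,EFIR)=24, d(EFIR,G)=79/4, d(EFIR,M)=93/4
5. join EFIR+G (d=79/4) ⇒ EFGIR; edges |EFIR|=41/24, |G|=79/8
  updated: d(AB,EFGIR)=253/10, d(EFGIR,M)=26
6. join AB+M (d=49/2) ⇒ ABM; edges |AB|=17/4, |M|=49/4
  updated: d(ABM,EFGIR)=383/15
7. join ABM+EFGIR (d=383/15) ⇒ ABEFGIMR; edges |ABM|=31/60, |EFGIR|=347/120
final tree: (((A:8,B:8):17/4,M:49/4):31/60,((E:49/6,((F:1,I:1):7/4,R:11/4):65/12):41/24,G:79/8):347/120)
total length: 2703/40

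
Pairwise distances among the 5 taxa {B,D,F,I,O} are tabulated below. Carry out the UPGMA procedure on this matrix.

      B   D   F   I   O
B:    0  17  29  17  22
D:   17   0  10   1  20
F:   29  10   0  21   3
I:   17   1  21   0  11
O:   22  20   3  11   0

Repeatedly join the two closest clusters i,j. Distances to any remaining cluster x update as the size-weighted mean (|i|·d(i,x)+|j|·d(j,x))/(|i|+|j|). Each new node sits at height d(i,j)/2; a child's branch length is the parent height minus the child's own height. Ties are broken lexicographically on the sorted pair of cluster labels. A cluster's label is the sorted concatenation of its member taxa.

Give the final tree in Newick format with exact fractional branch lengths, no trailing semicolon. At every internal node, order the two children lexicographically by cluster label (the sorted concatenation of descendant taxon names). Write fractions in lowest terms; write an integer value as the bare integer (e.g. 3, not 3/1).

iteration 1: select D,I (d=1); attach at lengths (1/2, 1/2); label the merged cluster DI
  updated: d(B,DI)=17, d(DI,F)=31/2, d(DI,O)=31/2
iteration 2: select F,O (d=3); attach at lengths (3/2, 3/2); label the merged cluster FO
  updated: d(B,FO)=51/2, d(DI,FO)=31/2
iteration 3: select DI,FO (d=31/2); attach at lengths (29/4, 25/4); label the merged cluster DFIO
  updated: d(B,DFIO)=85/4
iteration 4: select B,DFIO (d=85/4); attach at lengths (85/8, 23/8); label the merged cluster BDFIO
final tree: (B:85/8,((D:1/2,I:1/2):29/4,(F:3/2,O:3/2):25/4):23/8)
total length: 31

(B:85/8,((D:1/2,I:1/2):29/4,(F:3/2,O:3/2):25/4):23/8)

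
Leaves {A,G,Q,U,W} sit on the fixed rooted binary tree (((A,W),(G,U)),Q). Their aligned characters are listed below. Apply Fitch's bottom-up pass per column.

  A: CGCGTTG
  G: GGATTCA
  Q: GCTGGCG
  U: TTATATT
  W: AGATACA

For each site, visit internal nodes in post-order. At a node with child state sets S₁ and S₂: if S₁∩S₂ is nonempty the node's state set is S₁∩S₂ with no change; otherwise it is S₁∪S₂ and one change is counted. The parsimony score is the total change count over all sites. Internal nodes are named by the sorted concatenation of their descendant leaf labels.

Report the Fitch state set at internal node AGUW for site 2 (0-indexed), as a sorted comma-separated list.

A

AW@0: {C} ∪ {A} = {A,C} (union, +1)
GU@0: {G} ∪ {T} = {G,T} (union, +1)
AGUW@0: {A,C} ∪ {G,T} = {A,C,G,T} (union, +1)
AGQUW@0: {A,C,G,T} ∩ {G} = {G} (intersection, +0)
AW@1: {G} ∩ {G} = {G} (intersection, +0)
GU@1: {G} ∪ {T} = {G,T} (union, +1)
AGUW@1: {G} ∩ {G,T} = {G} (intersection, +0)
AGQUW@1: {G} ∪ {C} = {C,G} (union, +1)
AW@2: {C} ∪ {A} = {A,C} (union, +1)
GU@2: {A} ∩ {A} = {A} (intersection, +0)
AGUW@2: {A,C} ∩ {A} = {A} (intersection, +0)
AGQUW@2: {A} ∪ {T} = {A,T} (union, +1)
AW@3: {G} ∪ {T} = {G,T} (union, +1)
GU@3: {T} ∩ {T} = {T} (intersection, +0)
AGUW@3: {G,T} ∩ {T} = {T} (intersection, +0)
AGQUW@3: {T} ∪ {G} = {G,T} (union, +1)
AW@4: {T} ∪ {A} = {A,T} (union, +1)
GU@4: {T} ∪ {A} = {A,T} (union, +1)
AGUW@4: {A,T} ∩ {A,T} = {A,T} (intersection, +0)
AGQUW@4: {A,T} ∪ {G} = {A,G,T} (union, +1)
AW@5: {T} ∪ {C} = {C,T} (union, +1)
GU@5: {C} ∪ {T} = {C,T} (union, +1)
AGUW@5: {C,T} ∩ {C,T} = {C,T} (intersection, +0)
AGQUW@5: {C,T} ∩ {C} = {C} (intersection, +0)
AW@6: {G} ∪ {A} = {A,G} (union, +1)
GU@6: {A} ∪ {T} = {A,T} (union, +1)
AGUW@6: {A,G} ∩ {A,T} = {A} (intersection, +0)
AGQUW@6: {A} ∪ {G} = {A,G} (union, +1)
per-site changes: [3, 2, 2, 2, 3, 2, 3]; total = 17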